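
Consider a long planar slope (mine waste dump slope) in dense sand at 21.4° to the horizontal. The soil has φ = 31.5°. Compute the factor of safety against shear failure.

FS = 1.56

For a dry cohesionless infinite slope the factor of safety is FS = tanφ / tanβ.
FS = tan31.5° / tan21.4° = 0.6128 / 0.3919 = 1.564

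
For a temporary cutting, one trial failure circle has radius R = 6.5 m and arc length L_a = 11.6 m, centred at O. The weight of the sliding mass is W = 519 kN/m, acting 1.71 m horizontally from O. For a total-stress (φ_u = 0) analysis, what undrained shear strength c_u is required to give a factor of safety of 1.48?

c_u = 17.4 kPa

FS = c_u·L_a·R / (W·d), so c_u = FS·W·d / (L_a·R).
c_u = 1.48·519·1.71 / (11.60·6.5) = 1313.5 / 75.40 = 17.42 kPa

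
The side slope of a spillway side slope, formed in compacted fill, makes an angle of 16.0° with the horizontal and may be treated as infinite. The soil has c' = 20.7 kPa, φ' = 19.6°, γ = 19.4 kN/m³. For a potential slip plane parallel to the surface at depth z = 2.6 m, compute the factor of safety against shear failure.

FS = 2.79

For an infinite slope with a slip plane parallel to the surface (no pore pressure): FS = [c' + γz cos²β tanφ'] / [γz sinβ cosβ].
γz = 19.4·2.6 = 50.44 kN/m²
Numerator = 20.7 + 50.44·cos²16.0°·tan19.6° = 20.7 + 50.44·0.9240·0.3561 = 37.296 kPa
Denominator = 50.44·sin16.0°·cos16.0° = 50.44·0.2756·0.9613 = 13.365 kPa
FS = 37.296 / 13.365 = 2.791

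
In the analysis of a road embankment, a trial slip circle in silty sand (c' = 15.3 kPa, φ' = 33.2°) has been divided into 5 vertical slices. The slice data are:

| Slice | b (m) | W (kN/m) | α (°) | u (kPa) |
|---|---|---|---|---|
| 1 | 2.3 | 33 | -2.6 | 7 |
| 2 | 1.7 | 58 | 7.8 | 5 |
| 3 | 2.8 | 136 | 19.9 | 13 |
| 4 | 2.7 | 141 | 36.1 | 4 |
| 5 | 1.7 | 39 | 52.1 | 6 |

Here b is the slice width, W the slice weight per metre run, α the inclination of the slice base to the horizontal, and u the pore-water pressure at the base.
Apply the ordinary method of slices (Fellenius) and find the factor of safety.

Ordinary method of slices: FS = Σ[c'·Δl_i + (W_i cosα_i − u_i·Δl_i)·tanφ'] / Σ W_i sinα_i, with Δl_i = b_i / cosα_i.
Slice 1: Δl = 2.3/cos(-2.6°) = 2.302 m; N'_1 = 33·cos(-2.6°) − 7·2.302 = 16.8; c'Δl = 35.23; W sinα = -1.5
Slice 2: Δl = 1.7/cos7.8° = 1.716 m; N'_2 = 58·cos7.8° − 5·1.716 = 48.9; c'Δl = 26.25; W sinα = 7.9
Slice 3: Δl = 2.8/cos19.9° = 2.978 m; N'_3 = 136·cos19.9° − 13·2.978 = 89.2; c'Δl = 45.56; W sinα = 46.3
Slice 4: Δl = 2.7/cos36.1° = 3.342 m; N'_4 = 141·cos36.1° − 4·3.342 = 100.6; c'Δl = 51.13; W sinα = 83.1
Slice 5: Δl = 1.7/cos52.1° = 2.767 m; N'_5 = 39·cos52.1° − 6·2.767 = 7.4; c'Δl = 42.34; W sinα = 30.8
Σc'Δl = 200.5 kN/m; ΣN' = 262.8 kN/m; ΣW sinα = 166.5 kN/m
Resisting = 200.5 + 262.8·tan33.2° = 200.5 + 172.0 = 372.5 kN/m
FS = 372.5 / 166.5 = 2.237

FS = 2.24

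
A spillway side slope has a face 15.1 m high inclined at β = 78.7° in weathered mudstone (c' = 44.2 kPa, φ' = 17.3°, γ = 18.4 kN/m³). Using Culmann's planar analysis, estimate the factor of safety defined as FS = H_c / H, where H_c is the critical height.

FS = 1.14

H_c = (4c'/γ) · sinβ cosφ' / [1 − cos(β − φ')]
    = (4·44.2/18.4) · sin78.7°·cos17.3° / [1 − cos61.4°]
    = 9.609 · 0.9363 / 0.5213 = 17.26 m
FS = H_c / H = 17.26 / 15.1 = 1.143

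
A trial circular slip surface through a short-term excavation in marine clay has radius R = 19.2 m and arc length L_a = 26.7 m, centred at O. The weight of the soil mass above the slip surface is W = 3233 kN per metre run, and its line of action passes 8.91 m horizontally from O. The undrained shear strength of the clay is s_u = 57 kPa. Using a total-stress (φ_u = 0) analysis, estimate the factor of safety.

FS = 1.01

Taking moments about the centre O, the resisting moment is provided by the undrained shear strength acting along the arc:
M_R = s_u·L_a·R = 57·26.70·19.2 = 29220.5 kN·m/m
M_D = W·d = 3233·8.91 = 28806.0 kN·m/m
FS = M_R / M_D = 29220.5 / 28806.0 = 1.014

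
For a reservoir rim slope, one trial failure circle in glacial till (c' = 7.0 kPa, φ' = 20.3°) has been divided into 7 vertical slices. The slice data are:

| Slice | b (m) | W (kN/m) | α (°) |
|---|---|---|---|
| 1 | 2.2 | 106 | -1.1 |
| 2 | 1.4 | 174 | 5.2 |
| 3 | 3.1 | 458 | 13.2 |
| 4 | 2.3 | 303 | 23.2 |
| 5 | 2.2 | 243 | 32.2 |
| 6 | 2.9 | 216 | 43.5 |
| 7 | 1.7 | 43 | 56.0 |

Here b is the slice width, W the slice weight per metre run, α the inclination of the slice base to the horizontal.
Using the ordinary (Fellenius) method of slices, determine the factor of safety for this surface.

FS = 1.17

Ordinary method of slices: FS = Σ[c'·Δl_i + (W_i cosα_i)·tanφ'] / Σ W_i sinα_i, with Δl_i = b_i / cosα_i.
Slice 1: Δl = 2.2/cos(-1.1°) = 2.200 m; N'_1 = 106·cos(-1.1°) = 106.0; c'Δl = 15.40; W sinα = -2.0
Slice 2: Δl = 1.4/cos5.2° = 1.406 m; N'_2 = 174·cos5.2° = 173.3; c'Δl = 9.84; W sinα = 15.8
Slice 3: Δl = 3.1/cos13.2° = 3.184 m; N'_3 = 458·cos13.2° = 445.9; c'Δl = 22.29; W sinα = 104.6
Slice 4: Δl = 2.3/cos23.2° = 2.502 m; N'_4 = 303·cos23.2° = 278.5; c'Δl = 17.52; W sinα = 119.4
Slice 5: Δl = 2.2/cos32.2° = 2.600 m; N'_5 = 243·cos32.2° = 205.6; c'Δl = 18.20; W sinα = 129.5
Slice 6: Δl = 2.9/cos43.5° = 3.998 m; N'_6 = 216·cos43.5° = 156.7; c'Δl = 27.99; W sinα = 148.7
Slice 7: Δl = 1.7/cos56.0° = 3.040 m; N'_7 = 43·cos56.0° = 24.0; c'Δl = 21.28; W sinα = 35.6
Σc'Δl = 132.5 kN/m; ΣN' = 1390.0 kN/m; ΣW sinα = 551.5 kN/m
Resisting = 132.5 + 1390.0·tan20.3° = 132.5 + 514.2 = 646.7 kN/m
FS = 646.7 / 551.5 = 1.173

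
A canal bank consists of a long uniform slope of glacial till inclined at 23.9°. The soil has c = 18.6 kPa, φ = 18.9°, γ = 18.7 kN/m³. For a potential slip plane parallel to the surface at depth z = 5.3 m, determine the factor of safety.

For an infinite slope with a slip plane parallel to the surface (no pore pressure): FS = [c + γz cos²β tanφ] / [γz sinβ cosβ].
γz = 18.7·5.3 = 99.11 kN/m²
Numerator = 18.6 + 99.11·cos²23.9°·tan18.9° = 18.6 + 99.11·0.8359·0.3424 = 46.963 kPa
Denominator = 99.11·sin23.9°·cos23.9° = 99.11·0.4051·0.9143 = 36.711 kPa
FS = 46.963 / 36.711 = 1.279

FS = 1.28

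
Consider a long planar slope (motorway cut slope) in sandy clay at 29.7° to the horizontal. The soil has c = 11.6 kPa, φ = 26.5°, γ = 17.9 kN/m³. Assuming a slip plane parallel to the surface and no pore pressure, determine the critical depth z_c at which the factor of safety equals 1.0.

z_c = 11.96 m

Setting FS = 1.00 in FS = [c + γz cos²β tanφ] / [γz sinβ cosβ] and solving for z:
z = c / [γ cosβ (FS·sinβ − cosβ·tanφ)]
  = 11.6 / [17.9·cos29.7°·(1.00·sin29.7° − cos29.7°·tan26.5°)]
  = 11.6 / [17.9·0.8686·(1.00·0.4955 − 0.8686·0.4986)]
  = 11.6 / 0.9698 = 11.961 m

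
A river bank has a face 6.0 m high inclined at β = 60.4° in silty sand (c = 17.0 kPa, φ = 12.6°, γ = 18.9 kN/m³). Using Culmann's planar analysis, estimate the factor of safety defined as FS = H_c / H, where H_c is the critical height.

H_c = (4c/γ) · sinβ cosφ / [1 − cos(β − φ)]
    = (4·17.0/18.9) · sin60.4°·cos12.6° / [1 − cos47.8°]
    = 3.598 · 0.8486 / 0.3283 = 9.30 m
FS = H_c / H = 9.30 / 6.0 = 1.550

FS = 1.55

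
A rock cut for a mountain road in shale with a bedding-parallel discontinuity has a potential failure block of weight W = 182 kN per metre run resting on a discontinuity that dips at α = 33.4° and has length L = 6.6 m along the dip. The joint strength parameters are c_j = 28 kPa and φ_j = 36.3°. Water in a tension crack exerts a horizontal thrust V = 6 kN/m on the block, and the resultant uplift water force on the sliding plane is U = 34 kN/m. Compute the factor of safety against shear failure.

FS = 2.56

Resolving the block weight along and normal to the plane and applying the Mohr–Coulomb strength on the joint:
N' = W cosα − U − V sinα = 182·cos33.4° − 34 − 6·sin33.4° = 114.6 kN/m
Driving force T = W sinα + V cosα = 182·sin33.4° + 6·cos33.4° = 105.2 kN/m
Resisting force R = c_j·L + N'·tanφ_j = 28·6.6 + 114.6·tan36.3° = 184.8 + 84.2 = 269.0 kN/m
FS = R / T = 269.0 / 105.2 = 2.557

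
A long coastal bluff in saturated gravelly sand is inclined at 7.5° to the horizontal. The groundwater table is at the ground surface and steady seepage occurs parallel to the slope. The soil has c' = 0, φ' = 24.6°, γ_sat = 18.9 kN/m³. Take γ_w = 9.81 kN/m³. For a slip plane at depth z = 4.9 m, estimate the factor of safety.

With seepage parallel to the slope and the water table at the surface, the effective normal stress on the slip plane uses the buoyant unit weight γ' = γ_sat − γ_w while the driving shear stress uses γ_sat:
FS = [c' + γ' z cos²β tanφ'] / [γ_sat z sinβ cosβ]
(For c' = 0 this reduces to FS = (γ'/γ_sat)·tanφ'/tanβ.)
γ' = 18.9 − 9.81 = 9.09 kN/m³
Numerator = 0.0 + 9.09·4.9·cos²7.5°·tan24.6° = 0.0 + 9.09·4.9·0.9830·0.4578 = 20.045 kPa
Denominator = 18.9·4.9·sin7.5°·cos7.5° = 18.9·4.9·0.1305·0.9914 = 11.985 kPa
FS = 20.045 / 11.985 = 1.673

FS = 1.67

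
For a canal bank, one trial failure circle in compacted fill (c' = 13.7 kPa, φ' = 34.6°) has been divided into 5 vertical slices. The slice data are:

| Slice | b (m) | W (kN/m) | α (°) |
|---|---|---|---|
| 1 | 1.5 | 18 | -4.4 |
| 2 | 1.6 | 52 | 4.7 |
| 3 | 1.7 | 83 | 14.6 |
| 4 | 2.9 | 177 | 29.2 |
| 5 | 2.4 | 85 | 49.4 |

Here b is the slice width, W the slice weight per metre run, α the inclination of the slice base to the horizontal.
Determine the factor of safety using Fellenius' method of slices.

Ordinary method of slices: FS = Σ[c'·Δl_i + (W_i cosα_i)·tanφ'] / Σ W_i sinα_i, with Δl_i = b_i / cosα_i.
Slice 1: Δl = 1.5/cos(-4.4°) = 1.504 m; N'_1 = 18·cos(-4.4°) = 17.9; c'Δl = 20.61; W sinα = -1.4
Slice 2: Δl = 1.6/cos4.7° = 1.605 m; N'_2 = 52·cos4.7° = 51.8; c'Δl = 21.99; W sinα = 4.3
Slice 3: Δl = 1.7/cos14.6° = 1.757 m; N'_3 = 83·cos14.6° = 80.3; c'Δl = 24.07; W sinα = 20.9
Slice 4: Δl = 2.9/cos29.2° = 3.322 m; N'_4 = 177·cos29.2° = 154.5; c'Δl = 45.51; W sinα = 86.4
Slice 5: Δl = 2.4/cos49.4° = 3.688 m; N'_5 = 85·cos49.4° = 55.3; c'Δl = 50.52; W sinα = 64.5
Σc'Δl = 162.7 kN/m; ΣN' = 359.9 kN/m; ΣW sinα = 174.7 kN/m
Resisting = 162.7 + 359.9·tan34.6° = 162.7 + 248.3 = 411.0 kN/m
FS = 411.0 / 174.7 = 2.353

FS = 2.35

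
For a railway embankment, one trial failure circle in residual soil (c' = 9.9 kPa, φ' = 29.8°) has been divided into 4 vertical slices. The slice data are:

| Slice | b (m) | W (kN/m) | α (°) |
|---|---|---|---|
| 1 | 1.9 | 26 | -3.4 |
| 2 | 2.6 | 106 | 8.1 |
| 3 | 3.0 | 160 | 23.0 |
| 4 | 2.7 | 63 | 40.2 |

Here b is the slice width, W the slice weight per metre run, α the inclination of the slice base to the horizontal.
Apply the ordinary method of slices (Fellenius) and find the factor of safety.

Ordinary method of slices: FS = Σ[c'·Δl_i + (W_i cosα_i)·tanφ'] / Σ W_i sinα_i, with Δl_i = b_i / cosα_i.
Slice 1: Δl = 1.9/cos(-3.4°) = 1.903 m; N'_1 = 26·cos(-3.4°) = 26.0; c'Δl = 18.84; W sinα = -1.5
Slice 2: Δl = 2.6/cos8.1° = 2.626 m; N'_2 = 106·cos8.1° = 104.9; c'Δl = 26.00; W sinα = 14.9
Slice 3: Δl = 3.0/cos23.0° = 3.259 m; N'_3 = 160·cos23.0° = 147.3; c'Δl = 32.26; W sinα = 62.5
Slice 4: Δl = 2.7/cos40.2° = 3.535 m; N'_4 = 63·cos40.2° = 48.1; c'Δl = 35.00; W sinα = 40.7
Σc'Δl = 112.1 kN/m; ΣN' = 326.3 kN/m; ΣW sinα = 116.6 kN/m
Resisting = 112.1 + 326.3·tan29.8° = 112.1 + 186.9 = 299.0 kN/m
FS = 299.0 / 116.6 = 2.565

FS = 2.56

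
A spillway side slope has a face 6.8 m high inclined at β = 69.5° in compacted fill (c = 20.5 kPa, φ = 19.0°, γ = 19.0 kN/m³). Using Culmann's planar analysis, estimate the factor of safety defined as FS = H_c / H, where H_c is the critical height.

FS = 1.54

H_c = (4c/γ) · sinβ cosφ / [1 − cos(β − φ)]
    = (4·20.5/19.0) · sin69.5°·cos19.0° / [1 − cos50.5°]
    = 4.316 · 0.8856 / 0.3639 = 10.50 m
FS = H_c / H = 10.50 / 6.8 = 1.545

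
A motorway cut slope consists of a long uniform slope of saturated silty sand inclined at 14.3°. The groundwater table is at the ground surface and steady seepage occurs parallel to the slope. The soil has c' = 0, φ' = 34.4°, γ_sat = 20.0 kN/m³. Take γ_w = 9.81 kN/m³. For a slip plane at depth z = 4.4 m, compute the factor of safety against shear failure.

With seepage parallel to the slope and the water table at the surface, the effective normal stress on the slip plane uses the buoyant unit weight γ' = γ_sat − γ_w while the driving shear stress uses γ_sat:
FS = [c' + γ' z cos²β tanφ'] / [γ_sat z sinβ cosβ]
(For c' = 0 this reduces to FS = (γ'/γ_sat)·tanφ'/tanβ.)
γ' = 20.0 − 9.81 = 10.19 kN/m³
Numerator = 0.0 + 10.19·4.4·cos²14.3°·tan34.4° = 0.0 + 10.19·4.4·0.9390·0.6847 = 28.827 kPa
Denominator = 20.0·4.4·sin14.3°·cos14.3° = 20.0·4.4·0.2470·0.9690 = 21.062 kPa
FS = 28.827 / 21.062 = 1.369

FS = 1.37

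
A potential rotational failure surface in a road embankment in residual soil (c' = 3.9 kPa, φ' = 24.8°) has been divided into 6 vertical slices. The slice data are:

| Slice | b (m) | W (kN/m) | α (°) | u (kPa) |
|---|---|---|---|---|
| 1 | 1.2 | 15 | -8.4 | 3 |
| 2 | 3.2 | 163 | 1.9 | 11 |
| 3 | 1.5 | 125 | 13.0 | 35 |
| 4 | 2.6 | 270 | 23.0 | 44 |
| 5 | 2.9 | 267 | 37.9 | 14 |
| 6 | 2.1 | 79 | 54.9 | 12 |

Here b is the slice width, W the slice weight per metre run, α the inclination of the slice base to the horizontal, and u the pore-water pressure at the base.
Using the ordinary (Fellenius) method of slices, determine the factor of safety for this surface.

Ordinary method of slices: FS = Σ[c'·Δl_i + (W_i cosα_i − u_i·Δl_i)·tanφ'] / Σ W_i sinα_i, with Δl_i = b_i / cosα_i.
Slice 1: Δl = 1.2/cos(-8.4°) = 1.213 m; N'_1 = 15·cos(-8.4°) − 3·1.213 = 11.2; c'Δl = 4.73; W sinα = -2.2
Slice 2: Δl = 3.2/cos1.9° = 3.202 m; N'_2 = 163·cos1.9° − 11·3.202 = 127.7; c'Δl = 12.49; W sinα = 5.4
Slice 3: Δl = 1.5/cos13.0° = 1.539 m; N'_3 = 125·cos13.0° − 35·1.539 = 67.9; c'Δl = 6.00; W sinα = 28.1
Slice 4: Δl = 2.6/cos23.0° = 2.825 m; N'_4 = 270·cos23.0° − 44·2.825 = 124.3; c'Δl = 11.02; W sinα = 105.5
Slice 5: Δl = 2.9/cos37.9° = 3.675 m; N'_5 = 267·cos37.9° − 14·3.675 = 159.2; c'Δl = 14.33; W sinα = 164.0
Slice 6: Δl = 2.1/cos54.9° = 3.652 m; N'_6 = 79·cos54.9° − 12·3.652 = 1.6; c'Δl = 14.24; W sinα = 64.6
Σc'Δl = 62.8 kN/m; ΣN' = 491.9 kN/m; ΣW sinα = 365.5 kN/m
Resisting = 62.8 + 491.9·tan24.8° = 62.8 + 227.3 = 290.1 kN/m
FS = 290.1 / 365.5 = 0.794

FS = 0.79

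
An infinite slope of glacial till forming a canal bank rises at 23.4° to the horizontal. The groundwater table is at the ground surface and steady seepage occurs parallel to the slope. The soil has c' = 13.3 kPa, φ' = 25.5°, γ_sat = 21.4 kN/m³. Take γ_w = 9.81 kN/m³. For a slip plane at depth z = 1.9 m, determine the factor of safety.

FS = 1.49

With seepage parallel to the slope and the water table at the surface, the effective normal stress on the slip plane uses the buoyant unit weight γ' = γ_sat − γ_w while the driving shear stress uses γ_sat:
FS = [c' + γ' z cos²β tanφ'] / [γ_sat z sinβ cosβ]
γ' = 21.4 − 9.81 = 11.59 kN/m³
Numerator = 13.3 + 11.59·1.9·cos²23.4°·tan25.5° = 13.3 + 11.59·1.9·0.8423·0.4770 = 22.147 kPa
Denominator = 21.4·1.9·sin23.4°·cos23.4° = 21.4·1.9·0.3971·0.9178 = 14.820 kPa
FS = 22.147 / 14.820 = 1.494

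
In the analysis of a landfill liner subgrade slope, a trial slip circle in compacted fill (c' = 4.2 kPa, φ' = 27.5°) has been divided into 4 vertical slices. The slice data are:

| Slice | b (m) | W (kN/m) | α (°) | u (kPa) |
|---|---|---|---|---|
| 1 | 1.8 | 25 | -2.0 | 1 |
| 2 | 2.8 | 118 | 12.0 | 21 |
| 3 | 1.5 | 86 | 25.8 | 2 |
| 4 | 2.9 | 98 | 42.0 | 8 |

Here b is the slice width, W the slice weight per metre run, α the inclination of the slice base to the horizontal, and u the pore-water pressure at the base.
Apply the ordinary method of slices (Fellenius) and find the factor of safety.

FS = 1.14

Ordinary method of slices: FS = Σ[c'·Δl_i + (W_i cosα_i − u_i·Δl_i)·tanφ'] / Σ W_i sinα_i, with Δl_i = b_i / cosα_i.
Slice 1: Δl = 1.8/cos(-2.0°) = 1.801 m; N'_1 = 25·cos(-2.0°) − 1·1.801 = 23.2; c'Δl = 7.56; W sinα = -0.9
Slice 2: Δl = 2.8/cos12.0° = 2.863 m; N'_2 = 118·cos12.0° − 21·2.863 = 55.3; c'Δl = 12.02; W sinα = 24.5
Slice 3: Δl = 1.5/cos25.8° = 1.666 m; N'_3 = 86·cos25.8° − 2·1.666 = 74.1; c'Δl = 7.00; W sinα = 37.4
Slice 4: Δl = 2.9/cos42.0° = 3.902 m; N'_4 = 98·cos42.0° − 8·3.902 = 41.6; c'Δl = 16.39; W sinα = 65.6
Σc'Δl = 43.0 kN/m; ΣN' = 194.2 kN/m; ΣW sinα = 126.7 kN/m
Resisting = 43.0 + 194.2·tan27.5° = 43.0 + 101.1 = 144.1 kN/m
FS = 144.1 / 126.7 = 1.137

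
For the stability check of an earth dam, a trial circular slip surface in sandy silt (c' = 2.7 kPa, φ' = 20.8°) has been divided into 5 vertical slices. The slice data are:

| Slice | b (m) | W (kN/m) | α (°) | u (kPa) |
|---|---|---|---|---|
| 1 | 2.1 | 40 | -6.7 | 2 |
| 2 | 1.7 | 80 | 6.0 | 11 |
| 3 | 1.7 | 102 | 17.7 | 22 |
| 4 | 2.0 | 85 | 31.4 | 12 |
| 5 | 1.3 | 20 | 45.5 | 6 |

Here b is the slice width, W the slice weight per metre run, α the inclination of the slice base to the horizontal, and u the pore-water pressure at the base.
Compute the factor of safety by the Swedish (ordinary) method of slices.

Ordinary method of slices: FS = Σ[c'·Δl_i + (W_i cosα_i − u_i·Δl_i)·tanφ'] / Σ W_i sinα_i, with Δl_i = b_i / cosα_i.
Slice 1: Δl = 2.1/cos(-6.7°) = 2.114 m; N'_1 = 40·cos(-6.7°) − 2·2.114 = 35.5; c'Δl = 5.71; W sinα = -4.7
Slice 2: Δl = 1.7/cos6.0° = 1.709 m; N'_2 = 80·cos6.0° − 11·1.709 = 60.8; c'Δl = 4.62; W sinα = 8.4
Slice 3: Δl = 1.7/cos17.7° = 1.784 m; N'_3 = 102·cos17.7° − 22·1.784 = 57.9; c'Δl = 4.82; W sinα = 31.0
Slice 4: Δl = 2.0/cos31.4° = 2.343 m; N'_4 = 85·cos31.4° − 12·2.343 = 44.4; c'Δl = 6.33; W sinα = 44.3
Slice 5: Δl = 1.3/cos45.5° = 1.855 m; N'_5 = 20·cos45.5° − 6·1.855 = 2.9; c'Δl = 5.01; W sinα = 14.3
Σc'Δl = 26.5 kN/m; ΣN' = 201.5 kN/m; ΣW sinα = 93.3 kN/m
Resisting = 26.5 + 201.5·tan20.8° = 26.5 + 76.5 = 103.0 kN/m
FS = 103.0 / 93.3 = 1.105

FS = 1.10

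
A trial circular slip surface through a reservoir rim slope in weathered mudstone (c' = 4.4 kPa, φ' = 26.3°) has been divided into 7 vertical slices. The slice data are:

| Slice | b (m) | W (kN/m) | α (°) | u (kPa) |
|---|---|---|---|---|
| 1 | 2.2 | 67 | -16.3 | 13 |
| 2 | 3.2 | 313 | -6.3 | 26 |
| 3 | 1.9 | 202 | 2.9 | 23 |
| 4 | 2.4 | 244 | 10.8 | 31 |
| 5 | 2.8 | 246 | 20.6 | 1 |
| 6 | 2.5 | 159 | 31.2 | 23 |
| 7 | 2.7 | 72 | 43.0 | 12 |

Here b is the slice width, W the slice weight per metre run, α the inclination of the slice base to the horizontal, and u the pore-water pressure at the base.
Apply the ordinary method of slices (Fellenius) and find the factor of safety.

FS = 2.38

Ordinary method of slices: FS = Σ[c'·Δl_i + (W_i cosα_i − u_i·Δl_i)·tanφ'] / Σ W_i sinα_i, with Δl_i = b_i / cosα_i.
Slice 1: Δl = 2.2/cos(-16.3°) = 2.292 m; N'_1 = 67·cos(-16.3°) − 13·2.292 = 34.5; c'Δl = 10.09; W sinα = -18.8
Slice 2: Δl = 3.2/cos(-6.3°) = 3.219 m; N'_2 = 313·cos(-6.3°) − 26·3.219 = 227.4; c'Δl = 14.17; W sinα = -34.3
Slice 3: Δl = 1.9/cos2.9° = 1.902 m; N'_3 = 202·cos2.9° − 23·1.902 = 158.0; c'Δl = 8.37; W sinα = 10.2
Slice 4: Δl = 2.4/cos10.8° = 2.443 m; N'_4 = 244·cos10.8° − 31·2.443 = 163.9; c'Δl = 10.75; W sinα = 45.7
Slice 5: Δl = 2.8/cos20.6° = 2.991 m; N'_5 = 246·cos20.6° − 1·2.991 = 227.3; c'Δl = 13.16; W sinα = 86.6
Slice 6: Δl = 2.5/cos31.2° = 2.923 m; N'_6 = 159·cos31.2° − 23·2.923 = 68.8; c'Δl = 12.86; W sinα = 82.4
Slice 7: Δl = 2.7/cos43.0° = 3.692 m; N'_7 = 72·cos43.0° − 12·3.692 = 8.4; c'Δl = 16.24; W sinα = 49.1
Σc'Δl = 85.6 kN/m; ΣN' = 888.3 kN/m; ΣW sinα = 220.8 kN/m
Resisting = 85.6 + 888.3·tan26.3° = 85.6 + 439.0 = 524.6 kN/m
FS = 524.6 / 220.8 = 2.376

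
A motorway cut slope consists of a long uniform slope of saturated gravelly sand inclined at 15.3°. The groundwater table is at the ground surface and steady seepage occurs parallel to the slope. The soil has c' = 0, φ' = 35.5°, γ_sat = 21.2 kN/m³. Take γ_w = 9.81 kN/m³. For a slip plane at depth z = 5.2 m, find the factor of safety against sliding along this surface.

FS = 1.40

With seepage parallel to the slope and the water table at the surface, the effective normal stress on the slip plane uses the buoyant unit weight γ' = γ_sat − γ_w while the driving shear stress uses γ_sat:
FS = [c' + γ' z cos²β tanφ'] / [γ_sat z sinβ cosβ]
(For c' = 0 this reduces to FS = (γ'/γ_sat)·tanφ'/tanβ.)
γ' = 21.2 − 9.81 = 11.39 kN/m³
Numerator = 0.0 + 11.39·5.2·cos²15.3°·tan35.5° = 0.0 + 11.39·5.2·0.9304·0.7133 = 39.305 kPa
Denominator = 21.2·5.2·sin15.3°·cos15.3° = 21.2·5.2·0.2639·0.9646 = 28.058 kPa
FS = 39.305 / 28.058 = 1.401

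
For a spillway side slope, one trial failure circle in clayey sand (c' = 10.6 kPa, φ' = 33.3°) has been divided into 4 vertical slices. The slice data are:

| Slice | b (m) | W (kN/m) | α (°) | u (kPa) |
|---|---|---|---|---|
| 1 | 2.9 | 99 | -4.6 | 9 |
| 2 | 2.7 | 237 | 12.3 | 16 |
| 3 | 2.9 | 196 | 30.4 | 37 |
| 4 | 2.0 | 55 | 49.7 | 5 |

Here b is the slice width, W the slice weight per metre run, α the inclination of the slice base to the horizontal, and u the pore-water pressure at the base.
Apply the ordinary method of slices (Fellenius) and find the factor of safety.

FS = 1.86

Ordinary method of slices: FS = Σ[c'·Δl_i + (W_i cosα_i − u_i·Δl_i)·tanφ'] / Σ W_i sinα_i, with Δl_i = b_i / cosα_i.
Slice 1: Δl = 2.9/cos(-4.6°) = 2.909 m; N'_1 = 99·cos(-4.6°) − 9·2.909 = 72.5; c'Δl = 30.84; W sinα = -7.9
Slice 2: Δl = 2.7/cos12.3° = 2.763 m; N'_2 = 237·cos12.3° − 16·2.763 = 187.3; c'Δl = 29.29; W sinα = 50.5
Slice 3: Δl = 2.9/cos30.4° = 3.362 m; N'_3 = 196·cos30.4° − 37·3.362 = 44.6; c'Δl = 35.64; W sinα = 99.2
Slice 4: Δl = 2.0/cos49.7° = 3.092 m; N'_4 = 55·cos49.7° − 5·3.092 = 20.1; c'Δl = 32.78; W sinα = 41.9
Σc'Δl = 128.5 kN/m; ΣN' = 324.6 kN/m; ΣW sinα = 183.7 kN/m
Resisting = 128.5 + 324.6·tan33.3° = 128.5 + 213.2 = 341.8 kN/m
FS = 341.8 / 183.7 = 1.861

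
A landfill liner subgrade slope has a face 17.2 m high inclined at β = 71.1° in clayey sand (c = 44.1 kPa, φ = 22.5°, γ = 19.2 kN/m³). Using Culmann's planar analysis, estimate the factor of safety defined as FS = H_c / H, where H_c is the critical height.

H_c = (4c/γ) · sinβ cosφ / [1 − cos(β − φ)]
    = (4·44.1/19.2) · sin71.1°·cos22.5° / [1 − cos48.6°]
    = 9.188 · 0.8741 / 0.3387 = 23.71 m
FS = H_c / H = 23.71 / 17.2 = 1.379

FS = 1.38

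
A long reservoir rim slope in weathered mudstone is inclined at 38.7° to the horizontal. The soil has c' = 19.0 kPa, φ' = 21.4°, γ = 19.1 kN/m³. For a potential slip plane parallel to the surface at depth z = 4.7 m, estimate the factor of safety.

FS = 0.92

For an infinite slope with a slip plane parallel to the surface (no pore pressure): FS = [c' + γz cos²β tanφ'] / [γz sinβ cosβ].
γz = 19.1·4.7 = 89.77 kN/m²
Numerator = 19.0 + 89.77·cos²38.7°·tan21.4° = 19.0 + 89.77·0.6091·0.3919 = 40.427 kPa
Denominator = 89.77·sin38.7°·cos38.7° = 89.77·0.6252·0.7804 = 43.804 kPa
FS = 40.427 / 43.804 = 0.923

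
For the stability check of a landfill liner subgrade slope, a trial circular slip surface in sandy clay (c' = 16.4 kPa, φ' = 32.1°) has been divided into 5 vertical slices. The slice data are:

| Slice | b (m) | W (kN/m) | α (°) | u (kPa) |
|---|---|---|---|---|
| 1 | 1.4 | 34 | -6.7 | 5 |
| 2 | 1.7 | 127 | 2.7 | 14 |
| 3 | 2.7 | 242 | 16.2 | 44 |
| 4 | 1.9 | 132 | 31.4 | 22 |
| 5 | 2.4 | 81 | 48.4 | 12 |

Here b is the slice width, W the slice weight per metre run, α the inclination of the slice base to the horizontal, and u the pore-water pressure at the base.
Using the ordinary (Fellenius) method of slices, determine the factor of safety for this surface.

Ordinary method of slices: FS = Σ[c'·Δl_i + (W_i cosα_i − u_i·Δl_i)·tanφ'] / Σ W_i sinα_i, with Δl_i = b_i / cosα_i.
Slice 1: Δl = 1.4/cos(-6.7°) = 1.410 m; N'_1 = 34·cos(-6.7°) − 5·1.410 = 26.7; c'Δl = 23.12; W sinα = -4.0
Slice 2: Δl = 1.7/cos2.7° = 1.702 m; N'_2 = 127·cos2.7° − 14·1.702 = 103.0; c'Δl = 27.91; W sinα = 6.0
Slice 3: Δl = 2.7/cos16.2° = 2.812 m; N'_3 = 242·cos16.2° − 44·2.812 = 108.7; c'Δl = 46.11; W sinα = 67.5
Slice 4: Δl = 1.9/cos31.4° = 2.226 m; N'_4 = 132·cos31.4° − 22·2.226 = 63.7; c'Δl = 36.51; W sinα = 68.8
Slice 5: Δl = 2.4/cos48.4° = 3.615 m; N'_5 = 81·cos48.4° − 12·3.615 = 10.4; c'Δl = 59.28; W sinα = 60.6
Σc'Δl = 192.9 kN/m; ΣN' = 312.5 kN/m; ΣW sinα = 198.9 kN/m
Resisting = 192.9 + 312.5·tan32.1° = 192.9 + 196.0 = 389.0 kN/m
FS = 389.0 / 198.9 = 1.956

FS = 1.96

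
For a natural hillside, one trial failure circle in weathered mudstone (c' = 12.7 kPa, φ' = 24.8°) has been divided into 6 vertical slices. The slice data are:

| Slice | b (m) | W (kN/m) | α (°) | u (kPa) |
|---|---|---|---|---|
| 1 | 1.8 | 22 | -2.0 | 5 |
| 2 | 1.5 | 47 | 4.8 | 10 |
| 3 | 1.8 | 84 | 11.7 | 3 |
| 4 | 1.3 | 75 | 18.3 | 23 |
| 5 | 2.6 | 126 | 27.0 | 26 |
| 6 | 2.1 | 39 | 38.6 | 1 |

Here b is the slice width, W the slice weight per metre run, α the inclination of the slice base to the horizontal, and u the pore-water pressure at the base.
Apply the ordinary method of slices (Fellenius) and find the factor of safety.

FS = 2.06

Ordinary method of slices: FS = Σ[c'·Δl_i + (W_i cosα_i − u_i·Δl_i)·tanφ'] / Σ W_i sinα_i, with Δl_i = b_i / cosα_i.
Slice 1: Δl = 1.8/cos(-2.0°) = 1.801 m; N'_1 = 22·cos(-2.0°) − 5·1.801 = 13.0; c'Δl = 22.87; W sinα = -0.8
Slice 2: Δl = 1.5/cos4.8° = 1.505 m; N'_2 = 47·cos4.8° − 10·1.505 = 31.8; c'Δl = 19.12; W sinα = 3.9
Slice 3: Δl = 1.8/cos11.7° = 1.838 m; N'_3 = 84·cos11.7° − 3·1.838 = 76.7; c'Δl = 23.35; W sinα = 17.0
Slice 4: Δl = 1.3/cos18.3° = 1.369 m; N'_4 = 75·cos18.3° − 23·1.369 = 39.7; c'Δl = 17.39; W sinα = 23.5
Slice 5: Δl = 2.6/cos27.0° = 2.918 m; N'_5 = 126·cos27.0° − 26·2.918 = 36.4; c'Δl = 37.06; W sinα = 57.2
Slice 6: Δl = 2.1/cos38.6° = 2.687 m; N'_6 = 39·cos38.6° − 1·2.687 = 27.8; c'Δl = 34.13; W sinα = 24.3
Σc'Δl = 153.9 kN/m; ΣN' = 225.4 kN/m; ΣW sinα = 125.3 kN/m
Resisting = 153.9 + 225.4·tan24.8° = 153.9 + 104.2 = 258.1 kN/m
FS = 258.1 / 125.3 = 2.060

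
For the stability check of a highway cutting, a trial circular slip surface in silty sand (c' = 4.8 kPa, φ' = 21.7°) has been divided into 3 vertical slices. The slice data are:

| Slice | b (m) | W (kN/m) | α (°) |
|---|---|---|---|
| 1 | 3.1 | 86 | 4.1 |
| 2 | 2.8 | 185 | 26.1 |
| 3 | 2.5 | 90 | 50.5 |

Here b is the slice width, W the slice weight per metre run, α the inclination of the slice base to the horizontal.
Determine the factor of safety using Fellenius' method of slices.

FS = 1.09

Ordinary method of slices: FS = Σ[c'·Δl_i + (W_i cosα_i)·tanφ'] / Σ W_i sinα_i, with Δl_i = b_i / cosα_i.
Slice 1: Δl = 3.1/cos4.1° = 3.108 m; N'_1 = 86·cos4.1° = 85.8; c'Δl = 14.92; W sinα = 6.1
Slice 2: Δl = 2.8/cos26.1° = 3.118 m; N'_2 = 185·cos26.1° = 166.1; c'Δl = 14.97; W sinα = 81.4
Slice 3: Δl = 2.5/cos50.5° = 3.930 m; N'_3 = 90·cos50.5° = 57.2; c'Δl = 18.87; W sinα = 69.4
Σc'Δl = 48.7 kN/m; ΣN' = 309.2 kN/m; ΣW sinα = 157.0 kN/m
Resisting = 48.7 + 309.2·tan21.7° = 48.7 + 123.0 = 171.8 kN/m
FS = 171.8 / 157.0 = 1.094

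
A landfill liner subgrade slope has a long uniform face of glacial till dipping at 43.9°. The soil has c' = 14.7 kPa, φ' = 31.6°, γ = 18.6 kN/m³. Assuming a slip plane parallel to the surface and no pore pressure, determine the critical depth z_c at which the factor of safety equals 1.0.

z_c = 4.39 m

Setting FS = 1.00 in FS = [c' + γz cos²β tanφ'] / [γz sinβ cosβ] and solving for z:
z = c' / [γ cosβ (FS·sinβ − cosβ·tanφ')]
  = 14.7 / [18.6·cos43.9°·(1.00·sin43.9° − cos43.9°·tan31.6°)]
  = 14.7 / [18.6·0.7206·(1.00·0.6934 − 0.7206·0.6152)]
  = 14.7 / 3.3521 = 4.385 m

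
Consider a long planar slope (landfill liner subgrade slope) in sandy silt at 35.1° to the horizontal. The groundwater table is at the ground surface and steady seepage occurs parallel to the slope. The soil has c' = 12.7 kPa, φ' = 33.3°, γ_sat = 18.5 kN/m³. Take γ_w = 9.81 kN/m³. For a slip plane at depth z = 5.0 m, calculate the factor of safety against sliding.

FS = 0.73

With seepage parallel to the slope and the water table at the surface, the effective normal stress on the slip plane uses the buoyant unit weight γ' = γ_sat − γ_w while the driving shear stress uses γ_sat:
FS = [c' + γ' z cos²β tanφ'] / [γ_sat z sinβ cosβ]
γ' = 18.5 − 9.81 = 8.69 kN/m³
Numerator = 12.7 + 8.69·5.0·cos²35.1°·tan33.3° = 12.7 + 8.69·5.0·0.6694·0.6569 = 31.805 kPa
Denominator = 18.5·5.0·sin35.1°·cos35.1° = 18.5·5.0·0.5750·0.8181 = 43.516 kPa
FS = 31.805 / 43.516 = 0.731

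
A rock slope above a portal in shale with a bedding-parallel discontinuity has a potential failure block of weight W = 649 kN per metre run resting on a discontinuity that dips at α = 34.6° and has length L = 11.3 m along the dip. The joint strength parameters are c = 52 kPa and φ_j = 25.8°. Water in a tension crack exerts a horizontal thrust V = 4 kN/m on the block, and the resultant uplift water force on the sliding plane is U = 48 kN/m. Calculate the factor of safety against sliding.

Resolving the block weight along and normal to the plane and applying the Mohr–Coulomb strength on the joint:
N' = W cosα − U − V sinα = 649·cos34.6° − 48 − 4·sin34.6° = 483.9 kN/m
Driving force T = W sinα + V cosα = 649·sin34.6° + 4·cos34.6° = 371.8 kN/m
Resisting force R = c·L + N'·tanφ_j = 52·11.3 + 483.9·tan25.8° = 587.6 + 233.9 = 821.5 kN/m
FS = R / T = 821.5 / 371.8 = 2.210

FS = 2.21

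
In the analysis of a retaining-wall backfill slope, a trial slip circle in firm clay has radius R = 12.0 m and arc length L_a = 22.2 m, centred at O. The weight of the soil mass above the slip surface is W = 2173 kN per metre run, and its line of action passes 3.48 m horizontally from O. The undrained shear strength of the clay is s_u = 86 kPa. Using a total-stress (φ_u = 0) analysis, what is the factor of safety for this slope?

FS = 3.03

Taking moments about the centre O, the resisting moment is provided by the undrained shear strength acting along the arc:
M_R = s_u·L_a·R = 86·22.20·12.0 = 22910.4 kN·m/m
M_D = W·d = 2173·3.48 = 7562.0 kN·m/m
FS = M_R / M_D = 22910.4 / 7562.0 = 3.030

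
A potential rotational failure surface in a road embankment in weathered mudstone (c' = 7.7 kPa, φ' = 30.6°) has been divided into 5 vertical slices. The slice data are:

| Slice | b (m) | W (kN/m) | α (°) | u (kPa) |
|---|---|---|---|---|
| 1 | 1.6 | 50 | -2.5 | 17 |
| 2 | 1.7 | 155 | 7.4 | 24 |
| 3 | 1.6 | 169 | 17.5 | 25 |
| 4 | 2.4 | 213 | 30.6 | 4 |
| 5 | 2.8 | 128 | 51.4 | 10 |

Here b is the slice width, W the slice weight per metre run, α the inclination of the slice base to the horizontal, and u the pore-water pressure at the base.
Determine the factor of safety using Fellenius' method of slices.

FS = 1.33

Ordinary method of slices: FS = Σ[c'·Δl_i + (W_i cosα_i − u_i·Δl_i)·tanφ'] / Σ W_i sinα_i, with Δl_i = b_i / cosα_i.
Slice 1: Δl = 1.6/cos(-2.5°) = 1.602 m; N'_1 = 50·cos(-2.5°) − 17·1.602 = 22.7; c'Δl = 12.33; W sinα = -2.2
Slice 2: Δl = 1.7/cos7.4° = 1.714 m; N'_2 = 155·cos7.4° − 24·1.714 = 112.6; c'Δl = 13.20; W sinα = 20.0
Slice 3: Δl = 1.6/cos17.5° = 1.678 m; N'_3 = 169·cos17.5° − 25·1.678 = 119.2; c'Δl = 12.92; W sinα = 50.8
Slice 4: Δl = 2.4/cos30.6° = 2.788 m; N'_4 = 213·cos30.6° − 4·2.788 = 172.2; c'Δl = 21.47; W sinα = 108.4
Slice 5: Δl = 2.8/cos51.4° = 4.488 m; N'_5 = 128·cos51.4° − 10·4.488 = 35.0; c'Δl = 34.56; W sinα = 100.0
Σc'Δl = 94.5 kN/m; ΣN' = 461.7 kN/m; ΣW sinα = 277.1 kN/m
Resisting = 94.5 + 461.7·tan30.6° = 94.5 + 273.0 = 367.5 kN/m
FS = 367.5 / 277.1 = 1.326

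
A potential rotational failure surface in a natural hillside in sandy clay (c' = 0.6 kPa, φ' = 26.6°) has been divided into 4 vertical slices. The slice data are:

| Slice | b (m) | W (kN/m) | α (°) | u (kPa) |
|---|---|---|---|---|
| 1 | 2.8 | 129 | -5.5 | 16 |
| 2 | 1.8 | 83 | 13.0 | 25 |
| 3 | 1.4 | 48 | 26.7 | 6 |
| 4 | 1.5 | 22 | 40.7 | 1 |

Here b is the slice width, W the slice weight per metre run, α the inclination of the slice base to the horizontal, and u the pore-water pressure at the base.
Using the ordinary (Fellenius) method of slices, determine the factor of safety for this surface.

Ordinary method of slices: FS = Σ[c'·Δl_i + (W_i cosα_i − u_i·Δl_i)·tanφ'] / Σ W_i sinα_i, with Δl_i = b_i / cosα_i.
Slice 1: Δl = 2.8/cos(-5.5°) = 2.813 m; N'_1 = 129·cos(-5.5°) − 16·2.813 = 83.4; c'Δl = 1.69; W sinα = -12.4
Slice 2: Δl = 1.8/cos13.0° = 1.847 m; N'_2 = 83·cos13.0° − 25·1.847 = 34.7; c'Δl = 1.11; W sinα = 18.7
Slice 3: Δl = 1.4/cos26.7° = 1.567 m; N'_3 = 48·cos26.7° − 6·1.567 = 33.5; c'Δl = 0.94; W sinα = 21.6
Slice 4: Δl = 1.5/cos40.7° = 1.979 m; N'_4 = 22·cos40.7° − 1·1.979 = 14.7; c'Δl = 1.19; W sinα = 14.3
Σc'Δl = 4.9 kN/m; ΣN' = 166.3 kN/m; ΣW sinα = 42.2 kN/m
Resisting = 4.9 + 166.3·tan26.6° = 4.9 + 83.3 = 88.2 kN/m
FS = 88.2 / 42.2 = 2.089

FS = 2.09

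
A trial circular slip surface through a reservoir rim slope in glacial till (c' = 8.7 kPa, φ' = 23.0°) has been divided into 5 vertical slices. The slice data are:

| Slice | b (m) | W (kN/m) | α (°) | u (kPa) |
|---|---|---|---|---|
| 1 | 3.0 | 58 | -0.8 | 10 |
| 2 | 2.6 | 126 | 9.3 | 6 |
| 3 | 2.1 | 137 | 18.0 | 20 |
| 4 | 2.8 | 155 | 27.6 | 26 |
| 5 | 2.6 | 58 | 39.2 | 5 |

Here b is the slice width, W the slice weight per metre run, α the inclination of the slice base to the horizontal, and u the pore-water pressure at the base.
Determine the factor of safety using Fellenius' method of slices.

FS = 1.50

Ordinary method of slices: FS = Σ[c'·Δl_i + (W_i cosα_i − u_i·Δl_i)·tanφ'] / Σ W_i sinα_i, with Δl_i = b_i / cosα_i.
Slice 1: Δl = 3.0/cos(-0.8°) = 3.000 m; N'_1 = 58·cos(-0.8°) − 10·3.000 = 28.0; c'Δl = 26.10; W sinα = -0.8
Slice 2: Δl = 2.6/cos9.3° = 2.635 m; N'_2 = 126·cos9.3° − 6·2.635 = 108.5; c'Δl = 22.92; W sinα = 20.4
Slice 3: Δl = 2.1/cos18.0° = 2.208 m; N'_3 = 137·cos18.0° − 20·2.208 = 86.1; c'Δl = 19.21; W sinα = 42.3
Slice 4: Δl = 2.8/cos27.6° = 3.160 m; N'_4 = 155·cos27.6° − 26·3.160 = 55.2; c'Δl = 27.49; W sinα = 71.8
Slice 5: Δl = 2.6/cos39.2° = 3.355 m; N'_5 = 58·cos39.2° − 5·3.355 = 28.2; c'Δl = 29.19; W sinα = 36.7
Σc'Δl = 124.9 kN/m; ΣN' = 306.0 kN/m; ΣW sinα = 170.4 kN/m
Resisting = 124.9 + 306.0·tan23.0° = 124.9 + 129.9 = 254.8 kN/m
FS = 254.8 / 170.4 = 1.496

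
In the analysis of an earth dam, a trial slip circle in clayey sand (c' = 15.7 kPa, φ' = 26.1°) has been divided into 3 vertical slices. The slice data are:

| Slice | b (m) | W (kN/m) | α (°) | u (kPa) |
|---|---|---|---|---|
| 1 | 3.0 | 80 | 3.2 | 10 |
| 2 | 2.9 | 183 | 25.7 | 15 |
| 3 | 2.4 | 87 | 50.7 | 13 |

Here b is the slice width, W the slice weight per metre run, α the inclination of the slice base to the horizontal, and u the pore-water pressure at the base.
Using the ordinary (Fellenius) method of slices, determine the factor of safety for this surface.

Ordinary method of slices: FS = Σ[c'·Δl_i + (W_i cosα_i − u_i·Δl_i)·tanφ'] / Σ W_i sinα_i, with Δl_i = b_i / cosα_i.
Slice 1: Δl = 3.0/cos3.2° = 3.005 m; N'_1 = 80·cos3.2° − 10·3.005 = 49.8; c'Δl = 47.17; W sinα = 4.5
Slice 2: Δl = 2.9/cos25.7° = 3.218 m; N'_2 = 183·cos25.7° − 15·3.218 = 116.6; c'Δl = 50.53; W sinα = 79.4
Slice 3: Δl = 2.4/cos50.7° = 3.789 m; N'_3 = 87·cos50.7° − 13·3.789 = 5.8; c'Δl = 59.49; W sinα = 67.3
Σc'Δl = 157.2 kN/m; ΣN' = 172.3 kN/m; ΣW sinα = 151.1 kN/m
Resisting = 157.2 + 172.3·tan26.1° = 157.2 + 84.4 = 241.6 kN/m
FS = 241.6 / 151.1 = 1.598

FS = 1.60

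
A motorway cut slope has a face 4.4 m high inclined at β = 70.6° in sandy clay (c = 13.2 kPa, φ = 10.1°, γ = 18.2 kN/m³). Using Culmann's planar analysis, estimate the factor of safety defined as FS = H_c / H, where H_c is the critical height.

FS = 1.21

H_c = (4c/γ) · sinβ cosφ / [1 − cos(β − φ)]
    = (4·13.2/18.2) · sin70.6°·cos10.1° / [1 − cos60.5°]
    = 2.901 · 0.9286 / 0.5076 = 5.31 m
FS = H_c / H = 5.31 / 4.4 = 1.206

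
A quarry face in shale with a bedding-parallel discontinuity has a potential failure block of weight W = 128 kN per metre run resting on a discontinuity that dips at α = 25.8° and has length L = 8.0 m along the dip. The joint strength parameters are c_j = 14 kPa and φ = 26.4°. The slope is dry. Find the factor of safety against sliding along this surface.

FS = 3.04

Resolving the block weight along and normal to the plane and applying the Mohr–Coulomb strength on the joint:
N' = W cosα = 128·cos25.8° = 115.2 kN/m
Driving force T = W sinα = 128·sin25.8° = 55.7 kN/m
Resisting force R = c_j·L + N'·tanφ = 14·8.0 + 115.2·tan26.4° = 112.0 + 57.2 = 169.2 kN/m
FS = R / T = 169.2 / 55.7 = 3.037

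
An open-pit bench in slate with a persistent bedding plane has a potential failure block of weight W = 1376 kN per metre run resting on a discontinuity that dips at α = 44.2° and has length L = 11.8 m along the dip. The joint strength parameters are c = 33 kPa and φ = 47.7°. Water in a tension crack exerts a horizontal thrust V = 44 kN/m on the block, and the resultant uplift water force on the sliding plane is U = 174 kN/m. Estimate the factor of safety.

FS = 1.26

Resolving the block weight along and normal to the plane and applying the Mohr–Coulomb strength on the joint:
N' = W cosα − U − V sinα = 1376·cos44.2° − 174 − 44·sin44.2° = 781.8 kN/m
Driving force T = W sinα + V cosα = 1376·sin44.2° + 44·cos44.2° = 990.8 kN/m
Resisting force R = c·L + N'·tanφ = 33·11.8 + 781.8·tan47.7° = 389.4 + 859.2 = 1248.6 kN/m
FS = R / T = 1248.6 / 990.8 = 1.260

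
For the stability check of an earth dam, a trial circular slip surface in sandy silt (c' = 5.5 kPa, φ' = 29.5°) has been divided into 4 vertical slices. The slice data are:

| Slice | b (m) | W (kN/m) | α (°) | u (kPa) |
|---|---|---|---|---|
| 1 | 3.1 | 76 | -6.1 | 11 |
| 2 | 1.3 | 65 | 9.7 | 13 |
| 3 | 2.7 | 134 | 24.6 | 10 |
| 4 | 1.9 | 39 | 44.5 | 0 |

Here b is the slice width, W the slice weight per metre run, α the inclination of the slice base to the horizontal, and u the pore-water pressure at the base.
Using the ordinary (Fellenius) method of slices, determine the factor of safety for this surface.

FS = 2.01

Ordinary method of slices: FS = Σ[c'·Δl_i + (W_i cosα_i − u_i·Δl_i)·tanφ'] / Σ W_i sinα_i, with Δl_i = b_i / cosα_i.
Slice 1: Δl = 3.1/cos(-6.1°) = 3.118 m; N'_1 = 76·cos(-6.1°) − 11·3.118 = 41.3; c'Δl = 17.15; W sinα = -8.1
Slice 2: Δl = 1.3/cos9.7° = 1.319 m; N'_2 = 65·cos9.7° − 13·1.319 = 46.9; c'Δl = 7.25; W sinα = 11.0
Slice 3: Δl = 2.7/cos24.6° = 2.970 m; N'_3 = 134·cos24.6° − 10·2.970 = 92.1; c'Δl = 16.33; W sinα = 55.8
Slice 4: Δl = 1.9/cos44.5° = 2.664 m; N'_4 = 39·cos44.5° − 0·2.664 = 27.8; c'Δl = 14.65; W sinα = 27.3
Σc'Δl = 55.4 kN/m; ΣN' = 208.2 kN/m; ΣW sinα = 86.0 kN/m
Resisting = 55.4 + 208.2·tan29.5° = 55.4 + 117.8 = 173.2 kN/m
FS = 173.2 / 86.0 = 2.014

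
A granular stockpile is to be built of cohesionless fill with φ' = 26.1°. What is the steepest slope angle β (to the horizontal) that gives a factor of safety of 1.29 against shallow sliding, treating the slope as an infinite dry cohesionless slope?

For an infinite dry cohesionless slope FS = tanφ'/tanβ, so tanβ = tanφ' / FS.
tanβ = tan26.1° / 1.29 = 0.4899 / 1.29 = 0.3798
β = arctan(0.3798) = 20.79°

β = 20.8°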